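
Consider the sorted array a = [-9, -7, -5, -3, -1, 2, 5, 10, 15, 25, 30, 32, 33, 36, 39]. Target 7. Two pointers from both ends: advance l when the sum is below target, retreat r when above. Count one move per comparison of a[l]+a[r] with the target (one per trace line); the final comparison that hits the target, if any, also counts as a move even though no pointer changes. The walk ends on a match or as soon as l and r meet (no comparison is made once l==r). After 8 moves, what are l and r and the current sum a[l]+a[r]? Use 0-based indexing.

[0,14] -9+39=30 >7 → r--
[0,13] -9+36=27 >7 → r--
[0,12] -9+33=24 >7 → r--
[0,11] -9+32=23 >7 → r--
[0,10] -9+30=21 >7 → r--
[0,9] -9+25=16 >7 → r--
[0,8] -9+15=6 <7 → l++
[1,8] -7+15=8 >7 → r--

l=1, r=7, sum=3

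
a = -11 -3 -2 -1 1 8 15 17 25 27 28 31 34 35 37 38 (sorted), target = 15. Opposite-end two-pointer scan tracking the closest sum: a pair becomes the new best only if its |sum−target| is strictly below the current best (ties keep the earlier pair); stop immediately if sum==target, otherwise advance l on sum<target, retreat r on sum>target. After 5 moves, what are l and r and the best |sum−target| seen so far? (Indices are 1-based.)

l=1, r=11, best |Δ|=5

[1,16] -11+38=27 d=12 * → r--
[1,15] -11+37=26 d=11 * → r--
[1,14] -11+35=24 d=9 * → r--
[1,13] -11+34=23 d=8 * → r--
[1,12] -11+31=20 d=5 * → r--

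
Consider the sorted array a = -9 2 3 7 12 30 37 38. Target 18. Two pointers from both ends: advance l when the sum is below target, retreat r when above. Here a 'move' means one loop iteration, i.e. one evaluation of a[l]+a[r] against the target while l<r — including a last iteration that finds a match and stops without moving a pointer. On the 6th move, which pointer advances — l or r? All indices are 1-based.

l=1 r=8: -9+38=29 >18, r--
l=1 r=7: -9+37=28 >18, r--
l=1 r=6: -9+30=21 >18, r--
l=1 r=5: -9+12=3 <18, l++
l=2 r=5: 2+12=14 <18, l++
l=3 r=5: 3+12=15 <18, l++

l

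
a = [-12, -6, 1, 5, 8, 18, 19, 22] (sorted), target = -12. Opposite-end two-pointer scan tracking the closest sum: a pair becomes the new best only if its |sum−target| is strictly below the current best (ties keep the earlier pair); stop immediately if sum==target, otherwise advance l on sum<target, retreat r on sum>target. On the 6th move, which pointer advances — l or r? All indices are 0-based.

[0,7] -12+22=10 d=22 * → r--
[0,6] -12+19=7 d=19 * → r--
[0,5] -12+18=6 d=18 * → r--
[0,4] -12+8=-4 d=8 * → r--
[0,3] -12+5=-7 d=5 * → r--
[0,2] -12+1=-11 d=1 * → r--

r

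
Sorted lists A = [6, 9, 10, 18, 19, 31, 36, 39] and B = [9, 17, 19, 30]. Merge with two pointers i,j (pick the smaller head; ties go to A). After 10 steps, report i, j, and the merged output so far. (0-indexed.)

i=0 j=0: A[i]=6<=B[j]=9 take 6, i++
i=1 j=0: A[i]=9<=B[j]=9 take 9, i++
i=2 j=0: A[i]=10>B[j]=9 take 9, j++
i=2 j=1: A[i]=10<=B[j]=17 take 10, i++
i=3 j=1: A[i]=18>B[j]=17 take 17, j++
i=3 j=2: A[i]=18<=B[j]=19 take 18, i++
i=4 j=2: A[i]=19<=B[j]=19 take 19, i++
i=5 j=2: A[i]=31>B[j]=19 take 19, j++
i=5 j=3: A[i]=31>B[j]=30 take 30, j++
i=5 j=4: B done, take A[i]=31, i++

i=6, j=4, merged so far=[6, 9, 9, 10, 17, 18, 19, 19, 30, 31]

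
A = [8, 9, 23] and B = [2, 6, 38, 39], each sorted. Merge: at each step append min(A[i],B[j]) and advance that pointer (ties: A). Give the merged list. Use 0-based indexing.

[i=0,j=0] A[i]=8>B[j]=2 take 2 → j++
[i=0,j=1] A[i]=8>B[j]=6 take 6 → j++
[i=0,j=2] A[i]=8<=B[j]=38 take 8 → i++
[i=1,j=2] A[i]=9<=B[j]=38 take 9 → i++
[i=2,j=2] A[i]=23<=B[j]=38 take 23 → i++
[i=3,j=2] A done, take B[j]=38 → j++
[i=3,j=3] A done, take B[j]=39 → j++

[2, 6, 8, 9, 23, 38, 39]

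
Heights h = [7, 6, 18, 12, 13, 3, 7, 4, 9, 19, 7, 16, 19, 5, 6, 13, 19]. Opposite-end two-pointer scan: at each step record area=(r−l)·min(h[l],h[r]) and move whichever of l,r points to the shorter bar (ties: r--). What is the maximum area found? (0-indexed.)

l=0 r=16: min(7,19)*16=112 best=112 *, l++
l=1 r=16: min(6,19)*15=90 best=112, l++
l=2 r=16: min(18,19)*14=252 best=252 *, l++
l=3 r=16: min(12,19)*13=156 best=252, l++
l=4 r=16: min(13,19)*12=156 best=252, l++
l=5 r=16: min(3,19)*11=33 best=252, l++
l=6 r=16: min(7,19)*10=70 best=252, l++
l=7 r=16: min(4,19)*9=36 best=252, l++
l=8 r=16: min(9,19)*8=72 best=252, l++
l=9 r=16: min(19,19)*7=133 best=252, r--
l=9 r=15: min(19,13)*6=78 best=252, r--
l=9 r=14: min(19,6)*5=30 best=252, r--
l=9 r=13: min(19,5)*4=20 best=252, r--
l=9 r=12: min(19,19)*3=57 best=252, r--
l=9 r=11: min(19,16)*2=32 best=252, r--
l=9 r=10: min(19,7)*1=7 best=252, r--

max area = 252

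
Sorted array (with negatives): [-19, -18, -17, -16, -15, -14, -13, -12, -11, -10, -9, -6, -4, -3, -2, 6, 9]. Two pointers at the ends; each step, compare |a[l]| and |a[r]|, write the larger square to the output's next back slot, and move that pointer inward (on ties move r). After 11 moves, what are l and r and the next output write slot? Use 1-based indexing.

l=11, r=16, next write slot=6

[1,17] |-19|>|9| out[17]=361 → l++
[2,17] |-18|>|9| out[16]=324 → l++
[3,17] |-17|>|9| out[15]=289 → l++
[4,17] |-16|>|9| out[14]=256 → l++
[5,17] |-15|>|9| out[13]=225 → l++
[6,17] |-14|>|9| out[12]=196 → l++
[7,17] |-13|>|9| out[11]=169 → l++
[8,17] |-12|>|9| out[10]=144 → l++
[9,17] |-11|>|9| out[9]=121 → l++
[10,17] |-10|>|9| out[8]=100 → l++
[11,17] |-9|<=|9| out[7]=81 → r--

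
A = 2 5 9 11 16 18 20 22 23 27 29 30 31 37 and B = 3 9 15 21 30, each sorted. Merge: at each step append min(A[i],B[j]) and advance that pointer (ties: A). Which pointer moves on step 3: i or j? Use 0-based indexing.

i

[i=0,j=0] A[i]=2<=B[j]=3 take 2 → i++
[i=1,j=0] A[i]=5>B[j]=3 take 3 → j++
[i=1,j=1] A[i]=5<=B[j]=9 take 5 → i++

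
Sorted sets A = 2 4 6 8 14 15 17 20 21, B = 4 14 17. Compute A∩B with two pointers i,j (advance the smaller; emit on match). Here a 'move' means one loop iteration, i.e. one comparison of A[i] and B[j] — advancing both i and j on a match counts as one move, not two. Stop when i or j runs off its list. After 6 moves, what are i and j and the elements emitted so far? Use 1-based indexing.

i=1 j=1: 2<4, i++
i=2 j=1: 4==4 emit, i++,j++
i=3 j=2: 6<14, i++
i=4 j=2: 8<14, i++
i=5 j=2: 14==14 emit, i++,j++
i=6 j=3: 15<17, i++

i=7, j=3, emitted=[4, 14]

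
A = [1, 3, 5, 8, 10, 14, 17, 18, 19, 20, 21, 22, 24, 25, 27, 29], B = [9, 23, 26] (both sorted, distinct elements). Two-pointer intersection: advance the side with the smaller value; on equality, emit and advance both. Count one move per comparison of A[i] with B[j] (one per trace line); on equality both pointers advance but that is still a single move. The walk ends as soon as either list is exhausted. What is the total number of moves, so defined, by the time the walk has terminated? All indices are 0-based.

17 moves

[i=0,j=0] 1<9 → i++
[i=1,j=0] 3<9 → i++
[i=2,j=0] 5<9 → i++
[i=3,j=0] 8<9 → i++
[i=4,j=0] 10>9 → j++
[i=4,j=1] 10<23 → i++
[i=5,j=1] 14<23 → i++
[i=6,j=1] 17<23 → i++
[i=7,j=1] 18<23 → i++
[i=8,j=1] 19<23 → i++
[i=9,j=1] 20<23 → i++
[i=10,j=1] 21<23 → i++
[i=11,j=1] 22<23 → i++
[i=12,j=1] 24>23 → j++
[i=12,j=2] 24<26 → i++
[i=13,j=2] 25<26 → i++
[i=14,j=2] 27>26 → j++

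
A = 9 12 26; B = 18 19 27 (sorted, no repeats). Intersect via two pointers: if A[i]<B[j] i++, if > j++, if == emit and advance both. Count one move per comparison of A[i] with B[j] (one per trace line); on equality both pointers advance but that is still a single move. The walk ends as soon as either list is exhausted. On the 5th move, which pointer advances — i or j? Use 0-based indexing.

i

i=0 j=0: 9<18, i++
i=1 j=0: 12<18, i++
i=2 j=0: 26>18, j++
i=2 j=1: 26>19, j++
i=2 j=2: 26<27, i++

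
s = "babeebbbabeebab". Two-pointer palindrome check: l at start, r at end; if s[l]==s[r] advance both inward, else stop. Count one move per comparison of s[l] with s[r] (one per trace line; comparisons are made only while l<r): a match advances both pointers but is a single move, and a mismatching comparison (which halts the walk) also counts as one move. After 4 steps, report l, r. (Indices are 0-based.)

l=4, r=10

l=0 r=14: 'b'=='b', l++,r--
l=1 r=13: 'a'=='a', l++,r--
l=2 r=12: 'b'=='b', l++,r--
l=3 r=11: 'e'=='e', l++,r--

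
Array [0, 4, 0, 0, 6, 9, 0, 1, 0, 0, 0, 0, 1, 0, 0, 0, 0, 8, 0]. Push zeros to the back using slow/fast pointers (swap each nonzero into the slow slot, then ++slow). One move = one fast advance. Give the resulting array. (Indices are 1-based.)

(s=1,f=1) a[fast]=0 → fast++
(s=1,f=2) a[fast]=4≠0 swap→a[1]=4 → slow++,fast++
(s=2,f=3) a[fast]=0 → fast++
(s=2,f=4) a[fast]=0 → fast++
(s=2,f=5) a[fast]=6≠0 swap→a[2]=6 → slow++,fast++
(s=3,f=6) a[fast]=9≠0 swap→a[3]=9 → slow++,fast++
(s=4,f=7) a[fast]=0 → fast++
(s=4,f=8) a[fast]=1≠0 swap→a[4]=1 → slow++,fast++
(s=5,f=9) a[fast]=0 → fast++
(s=5,f=10) a[fast]=0 → fast++
(s=5,f=11) a[fast]=0 → fast++
(s=5,f=12) a[fast]=0 → fast++
(s=5,f=13) a[fast]=1≠0 swap→a[5]=1 → slow++,fast++
(s=6,f=14) a[fast]=0 → fast++
(s=6,f=15) a[fast]=0 → fast++
(s=6,f=16) a[fast]=0 → fast++
(s=6,f=17) a[fast]=0 → fast++
(s=6,f=18) a[fast]=8≠0 swap→a[6]=8 → slow++,fast++
(s=7,f=19) a[fast]=0 → fast++

[4, 6, 9, 1, 1, 8, 0, 0, 0, 0, 0, 0, 0, 0, 0, 0, 0, 0, 0]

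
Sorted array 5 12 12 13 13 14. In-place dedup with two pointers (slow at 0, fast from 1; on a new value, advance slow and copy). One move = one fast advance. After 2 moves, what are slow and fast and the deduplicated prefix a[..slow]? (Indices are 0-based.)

slow=1, fast=3, prefix=[5, 12]

(s=0,f=1) a[fast]=12≠a[slow]=5 write a[1]=12 → slow++,fast++
(s=1,f=2) a[fast]=12=a[slow] dup → fast++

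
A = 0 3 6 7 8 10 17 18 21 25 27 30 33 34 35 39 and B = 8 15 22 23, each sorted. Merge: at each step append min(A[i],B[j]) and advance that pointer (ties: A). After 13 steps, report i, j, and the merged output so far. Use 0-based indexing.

i=9, j=4, merged so far=[0, 3, 6, 7, 8, 8, 10, 15, 17, 18, 21, 22, 23]

i=0 j=0: A[i]=0<=B[j]=8 take 0, i++
i=1 j=0: A[i]=3<=B[j]=8 take 3, i++
i=2 j=0: A[i]=6<=B[j]=8 take 6, i++
i=3 j=0: A[i]=7<=B[j]=8 take 7, i++
i=4 j=0: A[i]=8<=B[j]=8 take 8, i++
i=5 j=0: A[i]=10>B[j]=8 take 8, j++
i=5 j=1: A[i]=10<=B[j]=15 take 10, i++
i=6 j=1: A[i]=17>B[j]=15 take 15, j++
i=6 j=2: A[i]=17<=B[j]=22 take 17, i++
i=7 j=2: A[i]=18<=B[j]=22 take 18, i++
i=8 j=2: A[i]=21<=B[j]=22 take 21, i++
i=9 j=2: A[i]=25>B[j]=22 take 22, j++
i=9 j=3: A[i]=25>B[j]=23 take 23, j++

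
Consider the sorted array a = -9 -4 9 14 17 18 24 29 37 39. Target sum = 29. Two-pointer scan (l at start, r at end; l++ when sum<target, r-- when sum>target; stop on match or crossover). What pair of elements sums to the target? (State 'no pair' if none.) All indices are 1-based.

[1,10] -9+39=30 >29 → r--
[1,9] -9+37=28 <29 → l++
[2,9] -4+37=33 >29 → r--
[2,8] -4+29=25 <29 → l++
[3,8] 9+29=38 >29 → r--
[3,7] 9+24=33 >29 → r--
[3,6] 9+18=27 <29 → l++
[4,6] 14+18=32 >29 → r--
[4,5] 14+17=31 >29 → r--

no pair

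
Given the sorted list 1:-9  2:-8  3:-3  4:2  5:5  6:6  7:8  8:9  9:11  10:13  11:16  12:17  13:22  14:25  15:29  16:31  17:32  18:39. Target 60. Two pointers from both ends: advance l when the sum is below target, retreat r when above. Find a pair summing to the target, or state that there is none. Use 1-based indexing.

[1,18] -9+39=30 <60 → l++
[2,18] -8+39=31 <60 → l++
[3,18] -3+39=36 <60 → l++
[4,18] 2+39=41 <60 → l++
[5,18] 5+39=44 <60 → l++
[6,18] 6+39=45 <60 → l++
[7,18] 8+39=47 <60 → l++
[8,18] 9+39=48 <60 → l++
[9,18] 11+39=50 <60 → l++
[10,18] 13+39=52 <60 → l++
[11,18] 16+39=55 <60 → l++
[12,18] 17+39=56 <60 → l++
[13,18] 22+39=61 >60 → r--
[13,17] 22+32=54 <60 → l++
[14,17] 25+32=57 <60 → l++
[15,17] 29+32=61 >60 → r--
[15,16] 29+31=60 → found

(29, 31)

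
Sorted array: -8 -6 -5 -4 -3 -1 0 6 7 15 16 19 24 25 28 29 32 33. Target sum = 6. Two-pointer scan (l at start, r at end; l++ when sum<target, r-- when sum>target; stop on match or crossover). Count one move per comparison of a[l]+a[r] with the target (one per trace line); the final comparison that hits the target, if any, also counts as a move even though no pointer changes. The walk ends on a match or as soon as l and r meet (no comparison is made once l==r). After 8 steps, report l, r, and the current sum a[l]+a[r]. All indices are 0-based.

[0,17] -8+33=25 >6 → r--
[0,16] -8+32=24 >6 → r--
[0,15] -8+29=21 >6 → r--
[0,14] -8+28=20 >6 → r--
[0,13] -8+25=17 >6 → r--
[0,12] -8+24=16 >6 → r--
[0,11] -8+19=11 >6 → r--
[0,10] -8+16=8 >6 → r--

l=0, r=9, sum=7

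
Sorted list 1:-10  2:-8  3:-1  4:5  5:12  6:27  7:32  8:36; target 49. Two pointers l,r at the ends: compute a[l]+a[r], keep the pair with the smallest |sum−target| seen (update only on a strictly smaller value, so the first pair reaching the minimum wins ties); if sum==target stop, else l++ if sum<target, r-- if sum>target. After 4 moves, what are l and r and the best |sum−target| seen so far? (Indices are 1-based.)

l=5, r=8, best |Δ|=8

[1,8] -10+36=26 d=23 * → l++
[2,8] -8+36=28 d=21 * → l++
[3,8] -1+36=35 d=14 * → l++
[4,8] 5+36=41 d=8 * → l++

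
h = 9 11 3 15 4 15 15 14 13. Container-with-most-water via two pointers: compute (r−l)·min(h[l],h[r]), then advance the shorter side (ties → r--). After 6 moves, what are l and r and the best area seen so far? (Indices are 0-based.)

l=0 r=8: min(9,13)*8=72 best=72 *, l++
l=1 r=8: min(11,13)*7=77 best=77 *, l++
l=2 r=8: min(3,13)*6=18 best=77, l++
l=3 r=8: min(15,13)*5=65 best=77, r--
l=3 r=7: min(15,14)*4=56 best=77, r--
l=3 r=6: min(15,15)*3=45 best=77, r--

l=3, r=5, best area=77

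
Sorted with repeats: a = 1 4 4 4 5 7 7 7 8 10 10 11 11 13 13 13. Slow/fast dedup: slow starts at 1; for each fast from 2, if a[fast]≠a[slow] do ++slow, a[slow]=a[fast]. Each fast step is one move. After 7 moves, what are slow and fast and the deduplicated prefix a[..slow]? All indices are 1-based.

slow=4, fast=9, prefix=[1, 4, 5, 7]

slow=1 fast=2: a[fast]=4≠a[slow]=1 write a[2]=4, slow++,fast++
slow=2 fast=3: a[fast]=4=a[slow] dup, fast++
slow=2 fast=4: a[fast]=4=a[slow] dup, fast++
slow=2 fast=5: a[fast]=5≠a[slow]=4 write a[3]=5, slow++,fast++
slow=3 fast=6: a[fast]=7≠a[slow]=5 write a[4]=7, slow++,fast++
slow=4 fast=7: a[fast]=7=a[slow] dup, fast++
slow=4 fast=8: a[fast]=7=a[slow] dup, fast++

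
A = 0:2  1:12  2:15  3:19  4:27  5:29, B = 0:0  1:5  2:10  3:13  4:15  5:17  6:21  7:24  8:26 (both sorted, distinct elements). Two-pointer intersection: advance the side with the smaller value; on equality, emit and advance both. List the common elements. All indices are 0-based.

intersection = [15]

i=0 j=0: 2>0, j++
i=0 j=1: 2<5, i++
i=1 j=1: 12>5, j++
i=1 j=2: 12>10, j++
i=1 j=3: 12<13, i++
i=2 j=3: 15>13, j++
i=2 j=4: 15==15 emit, i++,j++
i=3 j=5: 19>17, j++
i=3 j=6: 19<21, i++
i=4 j=6: 27>21, j++
i=4 j=7: 27>24, j++
i=4 j=8: 27>26, j++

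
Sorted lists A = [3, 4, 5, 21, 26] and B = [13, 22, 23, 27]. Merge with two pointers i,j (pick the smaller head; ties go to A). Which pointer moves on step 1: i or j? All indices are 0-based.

i=0 j=0: A[i]=3<=B[j]=13 take 3, i++

i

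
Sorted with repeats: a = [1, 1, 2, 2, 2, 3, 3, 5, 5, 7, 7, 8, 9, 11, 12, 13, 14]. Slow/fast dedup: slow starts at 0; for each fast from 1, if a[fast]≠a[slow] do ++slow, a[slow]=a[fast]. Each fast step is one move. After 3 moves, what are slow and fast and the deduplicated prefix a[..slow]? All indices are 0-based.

slow=1, fast=4, prefix=[1, 2]

(s=0,f=1) a[fast]=1=a[slow] dup → fast++
(s=0,f=2) a[fast]=2≠a[slow]=1 write a[1]=2 → slow++,fast++
(s=1,f=3) a[fast]=2=a[slow] dup → fast++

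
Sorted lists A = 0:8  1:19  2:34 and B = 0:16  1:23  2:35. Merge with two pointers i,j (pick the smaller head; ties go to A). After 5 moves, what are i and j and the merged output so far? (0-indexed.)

[i=0,j=0] A[i]=8<=B[j]=16 take 8 → i++
[i=1,j=0] A[i]=19>B[j]=16 take 16 → j++
[i=1,j=1] A[i]=19<=B[j]=23 take 19 → i++
[i=2,j=1] A[i]=34>B[j]=23 take 23 → j++
[i=2,j=2] A[i]=34<=B[j]=35 take 34 → i++

i=3, j=2, merged so far=[8, 16, 19, 23, 34]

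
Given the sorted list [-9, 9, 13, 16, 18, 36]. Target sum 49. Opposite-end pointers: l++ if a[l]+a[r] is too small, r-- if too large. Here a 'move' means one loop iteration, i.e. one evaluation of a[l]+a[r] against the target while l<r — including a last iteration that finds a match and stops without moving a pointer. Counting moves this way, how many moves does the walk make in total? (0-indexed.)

3 moves

l=0 r=5: -9+36=27 <49, l++
l=1 r=5: 9+36=45 <49, l++
l=2 r=5: 13+36=49, found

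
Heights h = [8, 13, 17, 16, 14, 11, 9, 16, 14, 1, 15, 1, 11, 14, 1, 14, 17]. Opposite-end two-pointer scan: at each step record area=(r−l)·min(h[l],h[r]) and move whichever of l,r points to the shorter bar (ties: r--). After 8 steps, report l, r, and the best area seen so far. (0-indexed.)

l=2, r=10, best area=238

l=0 r=16: min(8,17)*16=128 best=128 *, l++
l=1 r=16: min(13,17)*15=195 best=195 *, l++
l=2 r=16: min(17,17)*14=238 best=238 *, r--
l=2 r=15: min(17,14)*13=182 best=238, r--
l=2 r=14: min(17,1)*12=12 best=238, r--
l=2 r=13: min(17,14)*11=154 best=238, r--
l=2 r=12: min(17,11)*10=110 best=238, r--
l=2 r=11: min(17,1)*9=9 best=238, r--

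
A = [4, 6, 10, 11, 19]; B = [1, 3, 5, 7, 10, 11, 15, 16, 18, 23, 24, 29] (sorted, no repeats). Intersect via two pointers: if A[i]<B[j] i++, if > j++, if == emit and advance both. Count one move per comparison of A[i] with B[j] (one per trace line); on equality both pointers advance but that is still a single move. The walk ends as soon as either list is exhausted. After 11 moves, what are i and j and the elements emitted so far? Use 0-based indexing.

i=4, j=9, emitted=[10, 11]

[i=0,j=0] 4>1 → j++
[i=0,j=1] 4>3 → j++
[i=0,j=2] 4<5 → i++
[i=1,j=2] 6>5 → j++
[i=1,j=3] 6<7 → i++
[i=2,j=3] 10>7 → j++
[i=2,j=4] 10==10 emit → i++,j++
[i=3,j=5] 11==11 emit → i++,j++
[i=4,j=6] 19>15 → j++
[i=4,j=7] 19>16 → j++
[i=4,j=8] 19>18 → j++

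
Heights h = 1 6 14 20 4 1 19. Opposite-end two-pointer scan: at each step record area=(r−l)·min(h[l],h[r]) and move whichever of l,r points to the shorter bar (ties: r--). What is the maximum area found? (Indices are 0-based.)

l=0 r=6: min(1,19)*6=6 best=6 *, l++
l=1 r=6: min(6,19)*5=30 best=30 *, l++
l=2 r=6: min(14,19)*4=56 best=56 *, l++
l=3 r=6: min(20,19)*3=57 best=57 *, r--
l=3 r=5: min(20,1)*2=2 best=57, r--
l=3 r=4: min(20,4)*1=4 best=57, r--

max area = 57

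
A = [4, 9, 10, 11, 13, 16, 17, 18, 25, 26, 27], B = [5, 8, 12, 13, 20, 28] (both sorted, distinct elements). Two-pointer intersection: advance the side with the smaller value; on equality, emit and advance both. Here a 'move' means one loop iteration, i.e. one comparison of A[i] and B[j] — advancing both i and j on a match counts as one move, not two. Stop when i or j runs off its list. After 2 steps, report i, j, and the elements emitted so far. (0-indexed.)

i=1, j=1, emitted=[]

[i=0,j=0] 4<5 → i++
[i=1,j=0] 9>5 → j++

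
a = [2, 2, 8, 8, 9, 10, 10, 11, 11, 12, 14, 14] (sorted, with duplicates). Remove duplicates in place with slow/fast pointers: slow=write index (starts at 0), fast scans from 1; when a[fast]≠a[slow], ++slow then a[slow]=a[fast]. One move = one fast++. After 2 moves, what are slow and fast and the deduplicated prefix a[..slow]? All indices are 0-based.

slow=0 fast=1: a[fast]=2=a[slow] dup, fast++
slow=0 fast=2: a[fast]=8≠a[slow]=2 write a[1]=8, slow++,fast++

slow=1, fast=3, prefix=[2, 8]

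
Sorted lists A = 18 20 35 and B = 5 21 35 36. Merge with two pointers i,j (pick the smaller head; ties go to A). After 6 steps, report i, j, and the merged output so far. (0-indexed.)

i=3, j=3, merged so far=[5, 18, 20, 21, 35, 35]

[i=0,j=0] A[i]=18>B[j]=5 take 5 → j++
[i=0,j=1] A[i]=18<=B[j]=21 take 18 → i++
[i=1,j=1] A[i]=20<=B[j]=21 take 20 → i++
[i=2,j=1] A[i]=35>B[j]=21 take 21 → j++
[i=2,j=2] A[i]=35<=B[j]=35 take 35 → i++
[i=3,j=2] A done, take B[j]=35 → j++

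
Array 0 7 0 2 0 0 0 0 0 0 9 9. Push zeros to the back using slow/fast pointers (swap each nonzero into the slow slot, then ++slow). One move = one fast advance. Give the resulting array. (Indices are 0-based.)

[7, 2, 9, 9, 0, 0, 0, 0, 0, 0, 0, 0]

slow=0 fast=0: a[fast]=0, fast++
slow=0 fast=1: a[fast]=7≠0 swap→a[0]=7, slow++,fast++
slow=1 fast=2: a[fast]=0, fast++
slow=1 fast=3: a[fast]=2≠0 swap→a[1]=2, slow++,fast++
slow=2 fast=4: a[fast]=0, fast++
slow=2 fast=5: a[fast]=0, fast++
slow=2 fast=6: a[fast]=0, fast++
slow=2 fast=7: a[fast]=0, fast++
slow=2 fast=8: a[fast]=0, fast++
slow=2 fast=9: a[fast]=0, fast++
slow=2 fast=10: a[fast]=9≠0 swap→a[2]=9, slow++,fast++
slow=3 fast=11: a[fast]=9≠0 swap→a[3]=9, slow++,fast++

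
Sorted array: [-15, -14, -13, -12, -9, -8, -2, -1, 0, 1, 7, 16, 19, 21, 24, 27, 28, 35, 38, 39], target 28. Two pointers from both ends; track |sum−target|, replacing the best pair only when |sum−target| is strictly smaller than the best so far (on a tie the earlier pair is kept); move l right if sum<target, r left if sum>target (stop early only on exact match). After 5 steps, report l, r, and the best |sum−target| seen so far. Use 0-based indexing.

l=4, r=18, best |Δ|=1

l=0 r=19: -15+39=24 d=4 *, l++
l=1 r=19: -14+39=25 d=3 *, l++
l=2 r=19: -13+39=26 d=2 *, l++
l=3 r=19: -12+39=27 d=1 *, l++
l=4 r=19: -9+39=30 d=2, r--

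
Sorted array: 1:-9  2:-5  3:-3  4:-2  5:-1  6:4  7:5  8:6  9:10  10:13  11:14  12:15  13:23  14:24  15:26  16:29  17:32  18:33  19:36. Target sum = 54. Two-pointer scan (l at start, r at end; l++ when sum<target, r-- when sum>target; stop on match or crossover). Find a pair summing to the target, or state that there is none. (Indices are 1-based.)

no pair

[1,19] -9+36=27 <54 → l++
[2,19] -5+36=31 <54 → l++
[3,19] -3+36=33 <54 → l++
[4,19] -2+36=34 <54 → l++
[5,19] -1+36=35 <54 → l++
[6,19] 4+36=40 <54 → l++
[7,19] 5+36=41 <54 → l++
[8,19] 6+36=42 <54 → l++
[9,19] 10+36=46 <54 → l++
[10,19] 13+36=49 <54 → l++
[11,19] 14+36=50 <54 → l++
[12,19] 15+36=51 <54 → l++
[13,19] 23+36=59 >54 → r--
[13,18] 23+33=56 >54 → r--
[13,17] 23+32=55 >54 → r--
[13,16] 23+29=52 <54 → l++
[14,16] 24+29=53 <54 → l++
[15,16] 26+29=55 >54 → r--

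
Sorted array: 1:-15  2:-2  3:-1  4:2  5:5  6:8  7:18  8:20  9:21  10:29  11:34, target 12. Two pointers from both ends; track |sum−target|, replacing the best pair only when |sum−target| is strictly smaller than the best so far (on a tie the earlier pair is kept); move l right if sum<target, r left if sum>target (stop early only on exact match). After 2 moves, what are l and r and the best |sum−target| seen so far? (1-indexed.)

[1,11] -15+34=19 d=7 * → r--
[1,10] -15+29=14 d=2 * → r--

l=1, r=9, best |Δ|=2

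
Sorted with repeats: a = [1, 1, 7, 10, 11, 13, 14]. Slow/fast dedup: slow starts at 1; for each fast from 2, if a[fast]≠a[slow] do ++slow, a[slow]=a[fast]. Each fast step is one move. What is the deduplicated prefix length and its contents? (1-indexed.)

slow=1 fast=2: a[fast]=1=a[slow] dup, fast++
slow=1 fast=3: a[fast]=7≠a[slow]=1 write a[2]=7, slow++,fast++
slow=2 fast=4: a[fast]=10≠a[slow]=7 write a[3]=10, slow++,fast++
slow=3 fast=5: a[fast]=11≠a[slow]=10 write a[4]=11, slow++,fast++
slow=4 fast=6: a[fast]=13≠a[slow]=11 write a[5]=13, slow++,fast++
slow=5 fast=7: a[fast]=14≠a[slow]=13 write a[6]=14, slow++,fast++

length 6; prefix = [1, 7, 10, 11, 13, 14]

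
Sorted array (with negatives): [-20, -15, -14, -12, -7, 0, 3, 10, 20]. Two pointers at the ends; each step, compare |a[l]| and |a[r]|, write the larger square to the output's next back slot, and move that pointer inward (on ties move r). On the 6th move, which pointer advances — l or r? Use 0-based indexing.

r

l=0 r=8: |-20|<=|20| out[8]=400, r--
l=0 r=7: |-20|>|10| out[7]=400, l++
l=1 r=7: |-15|>|10| out[6]=225, l++
l=2 r=7: |-14|>|10| out[5]=196, l++
l=3 r=7: |-12|>|10| out[4]=144, l++
l=4 r=7: |-7|<=|10| out[3]=100, r--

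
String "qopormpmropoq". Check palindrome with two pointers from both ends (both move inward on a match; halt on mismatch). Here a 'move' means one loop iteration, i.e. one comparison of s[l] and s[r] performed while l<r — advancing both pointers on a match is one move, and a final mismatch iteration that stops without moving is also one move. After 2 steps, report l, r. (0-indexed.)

l=0 r=12: 'q'=='q', l++,r--
l=1 r=11: 'o'=='o', l++,r--

l=2, r=10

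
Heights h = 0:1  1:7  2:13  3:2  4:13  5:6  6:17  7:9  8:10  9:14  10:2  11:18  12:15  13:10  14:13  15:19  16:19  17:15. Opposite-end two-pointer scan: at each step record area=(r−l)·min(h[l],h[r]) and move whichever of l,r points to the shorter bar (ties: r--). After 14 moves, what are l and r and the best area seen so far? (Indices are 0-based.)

l=0 r=17: min(1,15)*17=17 best=17 *, l++
l=1 r=17: min(7,15)*16=112 best=112 *, l++
l=2 r=17: min(13,15)*15=195 best=195 *, l++
l=3 r=17: min(2,15)*14=28 best=195, l++
l=4 r=17: min(13,15)*13=169 best=195, l++
l=5 r=17: min(6,15)*12=72 best=195, l++
l=6 r=17: min(17,15)*11=165 best=195, r--
l=6 r=16: min(17,19)*10=170 best=195, l++
l=7 r=16: min(9,19)*9=81 best=195, l++
l=8 r=16: min(10,19)*8=80 best=195, l++
l=9 r=16: min(14,19)*7=98 best=195, l++
l=10 r=16: min(2,19)*6=12 best=195, l++
l=11 r=16: min(18,19)*5=90 best=195, l++
l=12 r=16: min(15,19)*4=60 best=195, l++

l=13, r=16, best area=195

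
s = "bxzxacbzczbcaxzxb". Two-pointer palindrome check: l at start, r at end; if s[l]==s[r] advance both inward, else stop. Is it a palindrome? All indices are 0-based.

[0,16] 'b'=='b' → l++,r--
[1,15] 'x'=='x' → l++,r--
[2,14] 'z'=='z' → l++,r--
[3,13] 'x'=='x' → l++,r--
[4,12] 'a'=='a' → l++,r--
[5,11] 'c'=='c' → l++,r--
[6,10] 'b'=='b' → l++,r--
[7,9] 'z'=='z' → l++,r--

palindrome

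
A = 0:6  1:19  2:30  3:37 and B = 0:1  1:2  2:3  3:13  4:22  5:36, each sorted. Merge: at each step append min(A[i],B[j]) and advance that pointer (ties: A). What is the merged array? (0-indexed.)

[1, 2, 3, 6, 13, 19, 22, 30, 36, 37]

[i=0,j=0] A[i]=6>B[j]=1 take 1 → j++
[i=0,j=1] A[i]=6>B[j]=2 take 2 → j++
[i=0,j=2] A[i]=6>B[j]=3 take 3 → j++
[i=0,j=3] A[i]=6<=B[j]=13 take 6 → i++
[i=1,j=3] A[i]=19>B[j]=13 take 13 → j++
[i=1,j=4] A[i]=19<=B[j]=22 take 19 → i++
[i=2,j=4] A[i]=30>B[j]=22 take 22 → j++
[i=2,j=5] A[i]=30<=B[j]=36 take 30 → i++
[i=3,j=5] A[i]=37>B[j]=36 take 36 → j++
[i=3,j=6] B done, take A[i]=37 → i++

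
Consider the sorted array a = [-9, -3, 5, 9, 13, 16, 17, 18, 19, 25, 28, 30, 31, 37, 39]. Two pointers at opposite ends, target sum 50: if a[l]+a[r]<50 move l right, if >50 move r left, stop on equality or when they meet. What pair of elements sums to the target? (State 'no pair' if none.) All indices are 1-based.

[1,15] -9+39=30 <50 → l++
[2,15] -3+39=36 <50 → l++
[3,15] 5+39=44 <50 → l++
[4,15] 9+39=48 <50 → l++
[5,15] 13+39=52 >50 → r--
[5,14] 13+37=50 → found

(13, 37)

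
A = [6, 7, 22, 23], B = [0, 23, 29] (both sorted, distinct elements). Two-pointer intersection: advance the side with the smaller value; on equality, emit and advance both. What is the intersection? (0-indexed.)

i=0 j=0: 6>0, j++
i=0 j=1: 6<23, i++
i=1 j=1: 7<23, i++
i=2 j=1: 22<23, i++
i=3 j=1: 23==23 emit, i++,j++

intersection = [23]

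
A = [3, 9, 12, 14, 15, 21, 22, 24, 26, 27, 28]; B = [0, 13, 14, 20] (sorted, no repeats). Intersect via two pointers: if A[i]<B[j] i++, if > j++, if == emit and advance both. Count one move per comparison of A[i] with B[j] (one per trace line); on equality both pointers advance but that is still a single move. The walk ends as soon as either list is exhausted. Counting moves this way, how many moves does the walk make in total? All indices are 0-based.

8 moves

[i=0,j=0] 3>0 → j++
[i=0,j=1] 3<13 → i++
[i=1,j=1] 9<13 → i++
[i=2,j=1] 12<13 → i++
[i=3,j=1] 14>13 → j++
[i=3,j=2] 14==14 emit → i++,j++
[i=4,j=3] 15<20 → i++
[i=5,j=3] 21>20 → j++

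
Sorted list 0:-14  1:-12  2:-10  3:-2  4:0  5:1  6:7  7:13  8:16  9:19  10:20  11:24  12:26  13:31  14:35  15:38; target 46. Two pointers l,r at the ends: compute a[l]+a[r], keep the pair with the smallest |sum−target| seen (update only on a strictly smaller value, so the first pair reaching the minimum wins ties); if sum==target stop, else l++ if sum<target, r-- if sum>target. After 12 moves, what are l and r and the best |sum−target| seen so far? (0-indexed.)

l=0 r=15: -14+38=24 d=22 *, l++
l=1 r=15: -12+38=26 d=20 *, l++
l=2 r=15: -10+38=28 d=18 *, l++
l=3 r=15: -2+38=36 d=10 *, l++
l=4 r=15: 0+38=38 d=8 *, l++
l=5 r=15: 1+38=39 d=7 *, l++
l=6 r=15: 7+38=45 d=1 *, l++
l=7 r=15: 13+38=51 d=5, r--
l=7 r=14: 13+35=48 d=2, r--
l=7 r=13: 13+31=44 d=2, l++
l=8 r=13: 16+31=47 d=1, r--
l=8 r=12: 16+26=42 d=4, l++

l=9, r=12, best |Δ|=1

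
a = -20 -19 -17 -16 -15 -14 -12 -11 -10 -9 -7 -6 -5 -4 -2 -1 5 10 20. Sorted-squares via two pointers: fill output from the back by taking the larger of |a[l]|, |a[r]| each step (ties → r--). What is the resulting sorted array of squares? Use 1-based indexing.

[1, 4, 16, 25, 25, 36, 49, 81, 100, 100, 121, 144, 196, 225, 256, 289, 361, 400, 400]

[1,19] |-20|<=|20| out[19]=400 → r--
[1,18] |-20|>|10| out[18]=400 → l++
[2,18] |-19|>|10| out[17]=361 → l++
[3,18] |-17|>|10| out[16]=289 → l++
[4,18] |-16|>|10| out[15]=256 → l++
[5,18] |-15|>|10| out[14]=225 → l++
[6,18] |-14|>|10| out[13]=196 → l++
[7,18] |-12|>|10| out[12]=144 → l++
[8,18] |-11|>|10| out[11]=121 → l++
[9,18] |-10|<=|10| out[10]=100 → r--
[9,17] |-10|>|5| out[9]=100 → l++
[10,17] |-9|>|5| out[8]=81 → l++
[11,17] |-7|>|5| out[7]=49 → l++
[12,17] |-6|>|5| out[6]=36 → l++
[13,17] |-5|<=|5| out[5]=25 → r--
[13,16] |-5|>|-1| out[4]=25 → l++
[14,16] |-4|>|-1| out[3]=16 → l++
[15,16] |-2|>|-1| out[2]=4 → l++
[16,16] |-1|<=|-1| out[1]=1 → r--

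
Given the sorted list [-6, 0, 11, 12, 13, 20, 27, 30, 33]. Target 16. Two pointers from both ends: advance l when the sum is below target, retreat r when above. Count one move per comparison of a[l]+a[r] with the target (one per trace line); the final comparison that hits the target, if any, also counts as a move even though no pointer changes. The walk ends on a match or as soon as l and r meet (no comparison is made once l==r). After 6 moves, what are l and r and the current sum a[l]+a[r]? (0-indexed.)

l=2, r=4, sum=24

[0,8] -6+33=27 >16 → r--
[0,7] -6+30=24 >16 → r--
[0,6] -6+27=21 >16 → r--
[0,5] -6+20=14 <16 → l++
[1,5] 0+20=20 >16 → r--
[1,4] 0+13=13 <16 → l++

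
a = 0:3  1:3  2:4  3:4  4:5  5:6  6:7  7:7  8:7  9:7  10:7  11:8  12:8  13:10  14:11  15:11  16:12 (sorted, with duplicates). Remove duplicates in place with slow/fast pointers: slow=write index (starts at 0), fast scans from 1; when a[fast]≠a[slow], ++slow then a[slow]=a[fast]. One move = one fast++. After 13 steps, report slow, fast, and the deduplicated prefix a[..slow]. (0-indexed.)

slow=0 fast=1: a[fast]=3=a[slow] dup, fast++
slow=0 fast=2: a[fast]=4≠a[slow]=3 write a[1]=4, slow++,fast++
slow=1 fast=3: a[fast]=4=a[slow] dup, fast++
slow=1 fast=4: a[fast]=5≠a[slow]=4 write a[2]=5, slow++,fast++
slow=2 fast=5: a[fast]=6≠a[slow]=5 write a[3]=6, slow++,fast++
slow=3 fast=6: a[fast]=7≠a[slow]=6 write a[4]=7, slow++,fast++
slow=4 fast=7: a[fast]=7=a[slow] dup, fast++
slow=4 fast=8: a[fast]=7=a[slow] dup, fast++
slow=4 fast=9: a[fast]=7=a[slow] dup, fast++
slow=4 fast=10: a[fast]=7=a[slow] dup, fast++
slow=4 fast=11: a[fast]=8≠a[slow]=7 write a[5]=8, slow++,fast++
slow=5 fast=12: a[fast]=8=a[slow] dup, fast++
slow=5 fast=13: a[fast]=10≠a[slow]=8 write a[6]=10, slow++,fast++

slow=6, fast=14, prefix=[3, 4, 5, 6, 7, 8, 10]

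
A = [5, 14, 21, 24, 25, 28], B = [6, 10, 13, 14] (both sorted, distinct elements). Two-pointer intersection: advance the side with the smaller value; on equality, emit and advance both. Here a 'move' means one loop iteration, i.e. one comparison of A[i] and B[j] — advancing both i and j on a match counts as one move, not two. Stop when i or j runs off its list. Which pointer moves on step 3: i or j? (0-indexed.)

i=0 j=0: 5<6, i++
i=1 j=0: 14>6, j++
i=1 j=1: 14>10, j++

j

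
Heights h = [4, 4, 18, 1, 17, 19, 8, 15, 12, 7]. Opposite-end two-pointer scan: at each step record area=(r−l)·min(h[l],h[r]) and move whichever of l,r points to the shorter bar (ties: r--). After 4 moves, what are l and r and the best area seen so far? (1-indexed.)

l=1 r=10: min(4,7)*9=36 best=36 *, l++
l=2 r=10: min(4,7)*8=32 best=36, l++
l=3 r=10: min(18,7)*7=49 best=49 *, r--
l=3 r=9: min(18,12)*6=72 best=72 *, r--

l=3, r=8, best area=72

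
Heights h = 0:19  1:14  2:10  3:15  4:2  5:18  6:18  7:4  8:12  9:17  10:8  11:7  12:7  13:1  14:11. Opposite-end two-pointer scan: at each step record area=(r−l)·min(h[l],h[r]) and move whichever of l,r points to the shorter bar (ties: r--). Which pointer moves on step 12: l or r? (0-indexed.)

r

[0,14] min(19,11)*14=154 best=154 * → r--
[0,13] min(19,1)*13=13 best=154 → r--
[0,12] min(19,7)*12=84 best=154 → r--
[0,11] min(19,7)*11=77 best=154 → r--
[0,10] min(19,8)*10=80 best=154 → r--
[0,9] min(19,17)*9=153 best=154 → r--
[0,8] min(19,12)*8=96 best=154 → r--
[0,7] min(19,4)*7=28 best=154 → r--
[0,6] min(19,18)*6=108 best=154 → r--
[0,5] min(19,18)*5=90 best=154 → r--
[0,4] min(19,2)*4=8 best=154 → r--
[0,3] min(19,15)*3=45 best=154 → r--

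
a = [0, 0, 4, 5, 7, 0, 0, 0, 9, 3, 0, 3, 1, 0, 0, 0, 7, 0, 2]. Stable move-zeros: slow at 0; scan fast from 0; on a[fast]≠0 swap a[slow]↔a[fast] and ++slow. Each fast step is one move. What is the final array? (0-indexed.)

[4, 5, 7, 9, 3, 3, 1, 7, 2, 0, 0, 0, 0, 0, 0, 0, 0, 0, 0]

slow=0 fast=0: a[fast]=0, fast++
slow=0 fast=1: a[fast]=0, fast++
slow=0 fast=2: a[fast]=4≠0 swap→a[0]=4, slow++,fast++
slow=1 fast=3: a[fast]=5≠0 swap→a[1]=5, slow++,fast++
slow=2 fast=4: a[fast]=7≠0 swap→a[2]=7, slow++,fast++
slow=3 fast=5: a[fast]=0, fast++
slow=3 fast=6: a[fast]=0, fast++
slow=3 fast=7: a[fast]=0, fast++
slow=3 fast=8: a[fast]=9≠0 swap→a[3]=9, slow++,fast++
slow=4 fast=9: a[fast]=3≠0 swap→a[4]=3, slow++,fast++
slow=5 fast=10: a[fast]=0, fast++
slow=5 fast=11: a[fast]=3≠0 swap→a[5]=3, slow++,fast++
slow=6 fast=12: a[fast]=1≠0 swap→a[6]=1, slow++,fast++
slow=7 fast=13: a[fast]=0, fast++
slow=7 fast=14: a[fast]=0, fast++
slow=7 fast=15: a[fast]=0, fast++
slow=7 fast=16: a[fast]=7≠0 swap→a[7]=7, slow++,fast++
slow=8 fast=17: a[fast]=0, fast++
slow=8 fast=18: a[fast]=2≠0 swap→a[8]=2, slow++,fast++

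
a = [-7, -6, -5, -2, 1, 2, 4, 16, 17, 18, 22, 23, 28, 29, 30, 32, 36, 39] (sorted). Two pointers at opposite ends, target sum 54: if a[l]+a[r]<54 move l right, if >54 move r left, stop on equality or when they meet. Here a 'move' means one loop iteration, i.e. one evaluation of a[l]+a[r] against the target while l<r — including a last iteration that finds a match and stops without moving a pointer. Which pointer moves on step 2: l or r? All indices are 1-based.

l

[1,18] -7+39=32 <54 → l++
[2,18] -6+39=33 <54 → l++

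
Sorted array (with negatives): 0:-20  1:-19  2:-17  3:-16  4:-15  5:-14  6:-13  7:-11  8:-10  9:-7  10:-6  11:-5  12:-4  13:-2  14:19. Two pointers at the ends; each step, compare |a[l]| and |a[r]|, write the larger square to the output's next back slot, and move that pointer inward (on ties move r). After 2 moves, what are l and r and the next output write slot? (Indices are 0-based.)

l=1, r=13, next write slot=12

[0,14] |-20|>|19| out[14]=400 → l++
[1,14] |-19|<=|19| out[13]=361 → r--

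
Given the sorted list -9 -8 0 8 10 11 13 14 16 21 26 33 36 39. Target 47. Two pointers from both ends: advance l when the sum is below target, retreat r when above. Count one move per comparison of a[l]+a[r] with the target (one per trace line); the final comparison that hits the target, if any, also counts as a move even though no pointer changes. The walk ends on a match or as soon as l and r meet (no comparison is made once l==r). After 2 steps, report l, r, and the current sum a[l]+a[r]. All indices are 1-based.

[1,14] -9+39=30 <47 → l++
[2,14] -8+39=31 <47 → l++

l=3, r=14, sum=39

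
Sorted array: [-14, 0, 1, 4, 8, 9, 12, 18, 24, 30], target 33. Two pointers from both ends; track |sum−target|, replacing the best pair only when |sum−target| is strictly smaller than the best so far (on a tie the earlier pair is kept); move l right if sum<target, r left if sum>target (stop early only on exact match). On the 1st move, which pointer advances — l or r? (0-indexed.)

[0,9] -14+30=16 d=17 * → l++

l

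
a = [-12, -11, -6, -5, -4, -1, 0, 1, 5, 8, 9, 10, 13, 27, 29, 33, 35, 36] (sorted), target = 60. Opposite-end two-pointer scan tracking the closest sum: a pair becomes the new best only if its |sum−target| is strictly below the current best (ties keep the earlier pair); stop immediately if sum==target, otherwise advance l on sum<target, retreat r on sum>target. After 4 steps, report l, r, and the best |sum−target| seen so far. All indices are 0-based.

l=4, r=17, best |Δ|=29

l=0 r=17: -12+36=24 d=36 *, l++
l=1 r=17: -11+36=25 d=35 *, l++
l=2 r=17: -6+36=30 d=30 *, l++
l=3 r=17: -5+36=31 d=29 *, l++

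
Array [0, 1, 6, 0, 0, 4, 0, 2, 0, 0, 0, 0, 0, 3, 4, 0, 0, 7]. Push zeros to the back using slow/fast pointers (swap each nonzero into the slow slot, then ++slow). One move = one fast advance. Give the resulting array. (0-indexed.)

slow=0 fast=0: a[fast]=0, fast++
slow=0 fast=1: a[fast]=1≠0 swap→a[0]=1, slow++,fast++
slow=1 fast=2: a[fast]=6≠0 swap→a[1]=6, slow++,fast++
slow=2 fast=3: a[fast]=0, fast++
slow=2 fast=4: a[fast]=0, fast++
slow=2 fast=5: a[fast]=4≠0 swap→a[2]=4, slow++,fast++
slow=3 fast=6: a[fast]=0, fast++
slow=3 fast=7: a[fast]=2≠0 swap→a[3]=2, slow++,fast++
slow=4 fast=8: a[fast]=0, fast++
slow=4 fast=9: a[fast]=0, fast++
slow=4 fast=10: a[fast]=0, fast++
slow=4 fast=11: a[fast]=0, fast++
slow=4 fast=12: a[fast]=0, fast++
slow=4 fast=13: a[fast]=3≠0 swap→a[4]=3, slow++,fast++
slow=5 fast=14: a[fast]=4≠0 swap→a[5]=4, slow++,fast++
slow=6 fast=15: a[fast]=0, fast++
slow=6 fast=16: a[fast]=0, fast++
slow=6 fast=17: a[fast]=7≠0 swap→a[6]=7, slow++,fast++

[1, 6, 4, 2, 3, 4, 7, 0, 0, 0, 0, 0, 0, 0, 0, 0, 0, 0]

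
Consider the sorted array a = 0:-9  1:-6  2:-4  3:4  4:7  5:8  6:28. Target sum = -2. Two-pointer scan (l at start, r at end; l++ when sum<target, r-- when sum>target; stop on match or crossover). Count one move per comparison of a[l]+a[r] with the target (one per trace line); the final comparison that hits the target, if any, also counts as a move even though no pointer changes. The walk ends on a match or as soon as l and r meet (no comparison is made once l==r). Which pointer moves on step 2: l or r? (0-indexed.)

l=0 r=6: -9+28=19 >-2, r--
l=0 r=5: -9+8=-1 >-2, r--

r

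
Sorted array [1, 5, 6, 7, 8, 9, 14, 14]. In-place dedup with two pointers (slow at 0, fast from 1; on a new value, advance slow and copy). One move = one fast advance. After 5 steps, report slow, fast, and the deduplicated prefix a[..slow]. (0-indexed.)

slow=5, fast=6, prefix=[1, 5, 6, 7, 8, 9]

slow=0 fast=1: a[fast]=5≠a[slow]=1 write a[1]=5, slow++,fast++
slow=1 fast=2: a[fast]=6≠a[slow]=5 write a[2]=6, slow++,fast++
slow=2 fast=3: a[fast]=7≠a[slow]=6 write a[3]=7, slow++,fast++
slow=3 fast=4: a[fast]=8≠a[slow]=7 write a[4]=8, slow++,fast++
slow=4 fast=5: a[fast]=9≠a[slow]=8 write a[5]=9, slow++,fast++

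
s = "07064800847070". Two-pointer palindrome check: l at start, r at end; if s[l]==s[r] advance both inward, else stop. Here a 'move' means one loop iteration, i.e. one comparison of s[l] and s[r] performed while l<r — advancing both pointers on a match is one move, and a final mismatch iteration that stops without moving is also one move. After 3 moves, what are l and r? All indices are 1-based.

l=4, r=11

[1,14] '0'=='0' → l++,r--
[2,13] '7'=='7' → l++,r--
[3,12] '0'=='0' → l++,r--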